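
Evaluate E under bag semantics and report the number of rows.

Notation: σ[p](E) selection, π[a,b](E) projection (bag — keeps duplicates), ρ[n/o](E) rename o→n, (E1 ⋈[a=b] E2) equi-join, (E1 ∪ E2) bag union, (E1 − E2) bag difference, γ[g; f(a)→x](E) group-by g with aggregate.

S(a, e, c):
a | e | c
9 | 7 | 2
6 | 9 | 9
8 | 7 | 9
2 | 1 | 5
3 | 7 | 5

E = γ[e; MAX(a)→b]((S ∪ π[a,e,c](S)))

Subexpression sizes:
  S → 5
  S → 5
  π[a,e,c](S) → 5
  (S ∪ π[a,e,c](S)) → 10
  γ[e; MAX(a)→b]((S ∪ π[a,e,c](S))) → 3

|E| = 3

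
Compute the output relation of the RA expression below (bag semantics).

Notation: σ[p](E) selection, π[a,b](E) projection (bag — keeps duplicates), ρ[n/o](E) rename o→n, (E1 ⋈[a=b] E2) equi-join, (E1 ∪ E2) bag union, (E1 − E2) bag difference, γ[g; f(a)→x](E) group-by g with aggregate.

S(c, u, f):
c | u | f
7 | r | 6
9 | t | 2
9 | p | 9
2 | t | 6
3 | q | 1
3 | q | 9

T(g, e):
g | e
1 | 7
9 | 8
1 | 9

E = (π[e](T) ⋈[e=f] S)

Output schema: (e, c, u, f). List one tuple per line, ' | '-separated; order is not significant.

Subexpression sizes:
  T → 3
  π[e](T) → 3
  S → 6
  (π[e](T) ⋈[e=f] S) → 2

== RESULT ==
e | c | u | f
9 | 3 | q | 9
9 | 9 | p | 9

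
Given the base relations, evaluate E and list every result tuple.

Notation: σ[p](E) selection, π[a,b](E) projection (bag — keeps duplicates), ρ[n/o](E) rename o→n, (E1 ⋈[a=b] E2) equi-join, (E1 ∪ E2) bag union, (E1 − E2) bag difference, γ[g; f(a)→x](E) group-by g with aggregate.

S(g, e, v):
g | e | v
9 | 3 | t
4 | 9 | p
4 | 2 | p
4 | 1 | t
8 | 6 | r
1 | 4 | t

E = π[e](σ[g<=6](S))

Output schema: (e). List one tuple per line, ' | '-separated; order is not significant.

Subexpression sizes:
  S → 6
  σ[g<=6](S) → 4
  π[e](σ[g<=6](S)) → 4

== RESULT ==
e
1
2
4
9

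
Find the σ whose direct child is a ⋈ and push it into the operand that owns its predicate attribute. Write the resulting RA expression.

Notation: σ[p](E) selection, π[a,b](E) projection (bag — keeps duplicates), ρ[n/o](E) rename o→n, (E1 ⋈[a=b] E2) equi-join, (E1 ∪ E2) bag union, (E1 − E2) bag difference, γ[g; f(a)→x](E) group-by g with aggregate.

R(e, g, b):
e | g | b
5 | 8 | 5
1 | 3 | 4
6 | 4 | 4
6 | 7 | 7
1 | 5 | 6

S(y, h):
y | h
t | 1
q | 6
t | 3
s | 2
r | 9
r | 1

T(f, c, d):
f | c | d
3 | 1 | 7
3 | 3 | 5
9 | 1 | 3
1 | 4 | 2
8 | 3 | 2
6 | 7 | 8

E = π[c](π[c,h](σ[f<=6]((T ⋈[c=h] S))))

σ filters on f, owned by the left side.
E' = π[c](π[c,h]((σ[f<=6](T) ⋈[c=h] S)))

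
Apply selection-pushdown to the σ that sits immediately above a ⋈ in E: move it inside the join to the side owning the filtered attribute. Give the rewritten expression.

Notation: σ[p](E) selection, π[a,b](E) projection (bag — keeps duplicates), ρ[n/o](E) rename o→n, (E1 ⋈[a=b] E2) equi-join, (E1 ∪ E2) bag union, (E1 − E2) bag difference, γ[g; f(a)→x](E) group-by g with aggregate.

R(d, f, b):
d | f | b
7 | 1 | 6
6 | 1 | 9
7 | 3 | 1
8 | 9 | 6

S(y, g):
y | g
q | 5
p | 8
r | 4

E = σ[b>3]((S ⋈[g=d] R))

σ filters on b, owned by the right side.
E' = (S ⋈[g=d] σ[b>3](R))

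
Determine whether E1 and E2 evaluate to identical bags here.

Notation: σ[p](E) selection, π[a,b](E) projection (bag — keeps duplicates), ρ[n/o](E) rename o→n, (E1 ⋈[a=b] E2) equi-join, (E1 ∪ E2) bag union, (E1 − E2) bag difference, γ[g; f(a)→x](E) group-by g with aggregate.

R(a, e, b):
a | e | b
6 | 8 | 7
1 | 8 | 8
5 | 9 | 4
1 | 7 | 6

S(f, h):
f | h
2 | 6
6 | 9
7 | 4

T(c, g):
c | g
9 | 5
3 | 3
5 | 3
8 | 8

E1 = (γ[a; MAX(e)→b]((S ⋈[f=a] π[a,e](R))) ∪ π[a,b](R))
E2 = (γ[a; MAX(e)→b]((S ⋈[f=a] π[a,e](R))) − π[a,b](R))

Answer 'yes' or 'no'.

E1 subexpression sizes:
  S → 3
  R → 4
  π[a,e](R) → 4
  (S ⋈[f=a] π[a,e](R)) → 1
  γ[a; MAX(e)→b]((S ⋈[f=a] π[a,e](R))) → 1
  R → 4
  π[a,b](R) → 4
  (γ[a; MAX(e)→b]((S ⋈[f=a] π[a,e](R))) ∪ π[a,b](R)) → 5
E2 subexpression sizes:
  S → 3
  R → 4
  π[a,e](R) → 4
  (S ⋈[f=a] π[a,e](R)) → 1
  γ[a; MAX(e)→b]((S ⋈[f=a] π[a,e](R))) → 1
  R → 4
  π[a,b](R) → 4
  (γ[a; MAX(e)→b]((S ⋈[f=a] π[a,e](R))) − π[a,b](R)) → 1

E1 result:
a | b
1 | 6
1 | 8
5 | 4
6 | 7
6 | 8
E2 result:
a | b
6 | 8
Witness: (1, 8) appears 1× in E1 but 0× in E2.

no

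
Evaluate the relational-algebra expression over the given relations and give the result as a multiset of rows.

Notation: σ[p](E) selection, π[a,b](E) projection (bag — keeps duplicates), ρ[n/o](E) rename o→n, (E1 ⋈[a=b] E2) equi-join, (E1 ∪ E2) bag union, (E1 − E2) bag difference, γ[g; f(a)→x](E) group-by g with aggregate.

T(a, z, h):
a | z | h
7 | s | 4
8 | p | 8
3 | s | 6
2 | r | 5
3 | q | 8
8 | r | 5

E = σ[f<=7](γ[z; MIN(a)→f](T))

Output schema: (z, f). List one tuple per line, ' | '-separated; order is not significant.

Stepwise |·|:
  T → 6
  γ[z; MIN(a)→f](T) → 4
  σ[f<=7](γ[z; MIN(a)→f](T)) → 3

== RESULT ==
z | f
q | 3
r | 2
s | 3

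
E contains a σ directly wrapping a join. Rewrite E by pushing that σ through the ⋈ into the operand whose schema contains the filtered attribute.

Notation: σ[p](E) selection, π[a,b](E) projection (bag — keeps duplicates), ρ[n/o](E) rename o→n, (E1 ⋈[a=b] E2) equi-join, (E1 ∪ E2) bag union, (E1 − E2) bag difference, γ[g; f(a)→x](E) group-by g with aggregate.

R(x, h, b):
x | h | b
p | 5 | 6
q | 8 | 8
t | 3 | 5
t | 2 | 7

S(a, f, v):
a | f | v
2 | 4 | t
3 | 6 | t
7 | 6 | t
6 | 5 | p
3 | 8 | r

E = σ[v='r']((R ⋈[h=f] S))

σ filters on v, owned by the right side.
E' = (R ⋈[h=f] σ[v='r'](S))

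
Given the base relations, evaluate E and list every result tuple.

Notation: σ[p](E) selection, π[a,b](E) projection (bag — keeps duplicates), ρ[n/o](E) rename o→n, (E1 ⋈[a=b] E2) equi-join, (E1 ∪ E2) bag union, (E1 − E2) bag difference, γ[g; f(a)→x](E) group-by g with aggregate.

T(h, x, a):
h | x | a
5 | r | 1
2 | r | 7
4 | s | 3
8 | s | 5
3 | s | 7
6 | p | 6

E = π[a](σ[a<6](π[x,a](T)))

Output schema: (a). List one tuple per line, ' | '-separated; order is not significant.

Stepwise |·|:
  T → 6
  π[x,a](T) → 6
  σ[a<6](π[x,a](T)) → 3
  π[a](σ[a<6](π[x,a](T))) → 3

== RESULT ==
a
1
3
5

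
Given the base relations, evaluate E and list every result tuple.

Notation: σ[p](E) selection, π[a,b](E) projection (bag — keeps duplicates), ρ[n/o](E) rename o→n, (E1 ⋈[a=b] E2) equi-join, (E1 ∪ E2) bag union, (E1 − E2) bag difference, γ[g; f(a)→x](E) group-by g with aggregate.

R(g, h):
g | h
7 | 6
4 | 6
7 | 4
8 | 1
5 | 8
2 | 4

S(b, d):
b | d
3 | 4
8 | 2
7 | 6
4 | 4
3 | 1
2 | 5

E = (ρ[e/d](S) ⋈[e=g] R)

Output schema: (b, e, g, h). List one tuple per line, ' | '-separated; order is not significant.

Subexpression sizes:
  S → 6
  ρ[e/d](S) → 6
  R → 6
  (ρ[e/d](S) ⋈[e=g] R) → 4

== RESULT ==
b | e | g | h
2 | 5 | 5 | 8
3 | 4 | 4 | 6
4 | 4 | 4 | 6
8 | 2 | 2 | 4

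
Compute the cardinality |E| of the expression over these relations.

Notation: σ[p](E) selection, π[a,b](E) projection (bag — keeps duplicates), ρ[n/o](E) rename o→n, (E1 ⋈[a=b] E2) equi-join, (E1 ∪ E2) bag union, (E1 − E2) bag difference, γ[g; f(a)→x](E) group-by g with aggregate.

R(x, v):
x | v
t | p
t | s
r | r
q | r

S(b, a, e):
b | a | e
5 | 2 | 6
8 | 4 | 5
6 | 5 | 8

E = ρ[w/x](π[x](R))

Row counts bottom-up:
  R → 4
  π[x](R) → 4
  ρ[w/x](π[x](R)) → 4

|E| = 4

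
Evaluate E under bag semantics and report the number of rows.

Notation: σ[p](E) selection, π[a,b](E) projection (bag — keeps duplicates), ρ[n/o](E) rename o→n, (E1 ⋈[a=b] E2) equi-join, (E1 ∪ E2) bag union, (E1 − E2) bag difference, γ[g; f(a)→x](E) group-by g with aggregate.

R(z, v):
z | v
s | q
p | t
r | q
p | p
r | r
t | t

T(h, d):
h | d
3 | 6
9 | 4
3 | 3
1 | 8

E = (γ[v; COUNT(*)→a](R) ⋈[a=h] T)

Row counts bottom-up:
  R → 6
  γ[v; COUNT(*)→a](R) → 4
  T → 4
  (γ[v; COUNT(*)→a](R) ⋈[a=h] T) → 2

|E| = 2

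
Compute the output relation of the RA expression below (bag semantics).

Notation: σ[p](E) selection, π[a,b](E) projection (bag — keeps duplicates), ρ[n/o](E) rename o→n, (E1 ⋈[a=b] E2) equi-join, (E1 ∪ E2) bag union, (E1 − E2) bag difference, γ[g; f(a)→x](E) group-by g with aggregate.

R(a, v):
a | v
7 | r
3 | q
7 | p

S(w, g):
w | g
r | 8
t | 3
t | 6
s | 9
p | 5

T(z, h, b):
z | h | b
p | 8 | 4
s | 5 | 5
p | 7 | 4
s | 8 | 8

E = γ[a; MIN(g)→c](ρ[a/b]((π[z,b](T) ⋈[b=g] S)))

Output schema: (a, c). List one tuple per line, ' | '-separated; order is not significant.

Row counts bottom-up:
  T → 4
  π[z,b](T) → 4
  S → 5
  (π[z,b](T) ⋈[b=g] S) → 2
  ρ[a/b]((π[z,b](T) ⋈[b=g] S)) → 2
  γ[a; MIN(g)→c](ρ[a/b]((π[z,b](T) ⋈[b=g] S))) → 2

== RESULT ==
a | c
5 | 5
8 | 8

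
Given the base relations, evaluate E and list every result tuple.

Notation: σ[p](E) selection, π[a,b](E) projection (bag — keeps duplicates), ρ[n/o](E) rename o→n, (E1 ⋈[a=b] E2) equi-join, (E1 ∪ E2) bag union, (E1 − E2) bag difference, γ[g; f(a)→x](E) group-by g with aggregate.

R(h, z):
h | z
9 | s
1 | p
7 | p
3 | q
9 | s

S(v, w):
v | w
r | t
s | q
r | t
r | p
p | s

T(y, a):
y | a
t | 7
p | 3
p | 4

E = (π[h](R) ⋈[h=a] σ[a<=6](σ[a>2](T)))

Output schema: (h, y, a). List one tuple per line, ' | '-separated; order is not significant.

Stepwise |·|:
  R → 5
  π[h](R) → 5
  T → 3
  σ[a>2](T) → 3
  σ[a<=6](σ[a>2](T)) → 2
  (π[h](R) ⋈[h=a] σ[a<=6](σ[a>2](T))) → 1

== RESULT ==
h | y | a
3 | p | 3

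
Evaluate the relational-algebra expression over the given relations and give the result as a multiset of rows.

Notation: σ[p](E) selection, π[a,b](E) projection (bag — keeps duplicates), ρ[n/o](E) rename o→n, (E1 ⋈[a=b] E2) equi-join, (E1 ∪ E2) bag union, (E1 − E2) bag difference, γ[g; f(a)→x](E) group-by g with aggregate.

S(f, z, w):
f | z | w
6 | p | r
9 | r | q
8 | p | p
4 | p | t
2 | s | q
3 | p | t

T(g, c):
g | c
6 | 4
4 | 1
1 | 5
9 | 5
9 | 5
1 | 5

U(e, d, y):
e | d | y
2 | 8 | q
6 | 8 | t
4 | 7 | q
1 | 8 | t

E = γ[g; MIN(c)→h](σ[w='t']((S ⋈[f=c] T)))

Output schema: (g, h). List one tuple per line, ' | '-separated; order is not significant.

Per-node cardinality:
  S → 6
  T → 6
  (S ⋈[f=c] T) → 1
  σ[w='t']((S ⋈[f=c] T)) → 1
  γ[g; MIN(c)→h](σ[w='t']((S ⋈[f=c] T))) → 1

== RESULT ==
g | h
6 | 4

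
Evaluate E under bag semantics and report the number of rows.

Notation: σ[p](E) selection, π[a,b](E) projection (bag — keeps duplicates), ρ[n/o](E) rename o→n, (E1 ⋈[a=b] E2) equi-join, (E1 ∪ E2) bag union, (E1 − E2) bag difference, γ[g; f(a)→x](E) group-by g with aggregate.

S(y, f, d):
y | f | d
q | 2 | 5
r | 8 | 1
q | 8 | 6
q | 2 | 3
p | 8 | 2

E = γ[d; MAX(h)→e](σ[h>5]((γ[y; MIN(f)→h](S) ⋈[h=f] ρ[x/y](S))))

Per-node cardinality:
  S → 5
  γ[y; MIN(f)→h](S) → 3
  S → 5
  ρ[x/y](S) → 5
  (γ[y; MIN(f)→h](S) ⋈[h=f] ρ[x/y](S)) → 8
  σ[h>5]((γ[y; MIN(f)→h](S) ⋈[h=f] ρ[x/y](S))) → 6
  γ[d; MAX(h)→e](σ[h>5]((γ[y; MIN(f)→h](S) ⋈[h=f] ρ[x/y](S)))) → 3

|E| = 3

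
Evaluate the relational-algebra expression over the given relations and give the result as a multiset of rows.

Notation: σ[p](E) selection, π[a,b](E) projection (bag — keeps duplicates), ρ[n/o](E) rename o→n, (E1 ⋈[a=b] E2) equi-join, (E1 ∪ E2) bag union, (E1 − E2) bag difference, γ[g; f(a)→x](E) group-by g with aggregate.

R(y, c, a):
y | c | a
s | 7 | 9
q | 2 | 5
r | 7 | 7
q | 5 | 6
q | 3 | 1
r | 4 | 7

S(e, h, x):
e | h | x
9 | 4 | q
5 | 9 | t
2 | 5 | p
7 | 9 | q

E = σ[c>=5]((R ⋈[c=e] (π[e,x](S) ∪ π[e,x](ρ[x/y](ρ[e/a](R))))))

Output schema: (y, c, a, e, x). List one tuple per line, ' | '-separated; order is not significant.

Row counts bottom-up:
  R → 6
  S → 4
  π[e,x](S) → 4
  R → 6
  ρ[e/a](R) → 6
  ρ[x/y](ρ[e/a](R)) → 6
  π[e,x](ρ[x/y](ρ[e/a](R))) → 6
  (π[e,x](S) ∪ π[e,x](ρ[x/y](ρ[e/a](R)))) → 10
  (R ⋈[c=e] (π[e,x](S) ∪ π[e,x](ρ[x/y](ρ[e/a](R))))) → 9
  σ[c>=5]((R ⋈[c=e] (π[e,x](S) ∪ π[e,x](ρ[x/y](ρ[e/a](R)))))) → 8

== RESULT ==
y | c | a | e | x
q | 5 | 6 | 5 | q
q | 5 | 6 | 5 | t
r | 7 | 7 | 7 | q
r | 7 | 7 | 7 | r
r | 7 | 7 | 7 | r
s | 7 | 9 | 7 | q
s | 7 | 9 | 7 | r
s | 7 | 9 | 7 | r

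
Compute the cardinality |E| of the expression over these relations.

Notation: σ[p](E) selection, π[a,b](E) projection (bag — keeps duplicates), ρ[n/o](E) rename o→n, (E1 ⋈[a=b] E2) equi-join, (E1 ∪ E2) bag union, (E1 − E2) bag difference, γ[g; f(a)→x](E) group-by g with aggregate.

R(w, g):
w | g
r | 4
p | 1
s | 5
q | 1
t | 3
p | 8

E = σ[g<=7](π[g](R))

Stepwise |·|:
  R → 6
  π[g](R) → 6
  σ[g<=7](π[g](R)) → 5

|E| = 5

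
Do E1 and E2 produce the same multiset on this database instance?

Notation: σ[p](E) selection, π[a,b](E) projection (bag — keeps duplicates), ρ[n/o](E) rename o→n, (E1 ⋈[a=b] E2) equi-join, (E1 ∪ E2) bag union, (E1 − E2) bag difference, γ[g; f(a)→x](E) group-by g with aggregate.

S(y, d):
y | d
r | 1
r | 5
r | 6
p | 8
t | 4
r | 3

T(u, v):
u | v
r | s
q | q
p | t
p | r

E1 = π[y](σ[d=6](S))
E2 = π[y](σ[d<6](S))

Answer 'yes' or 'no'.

E1 subexpression sizes:
  S → 6
  σ[d=6](S) → 1
  π[y](σ[d=6](S)) → 1
E2 subexpression sizes:
  S → 6
  σ[d<6](S) → 4
  π[y](σ[d<6](S)) → 4

E1 result:
y
r
E2 result:
y
r
r
r
t
Witness: ('t',) appears 0× in E1 but 1× in E2.

no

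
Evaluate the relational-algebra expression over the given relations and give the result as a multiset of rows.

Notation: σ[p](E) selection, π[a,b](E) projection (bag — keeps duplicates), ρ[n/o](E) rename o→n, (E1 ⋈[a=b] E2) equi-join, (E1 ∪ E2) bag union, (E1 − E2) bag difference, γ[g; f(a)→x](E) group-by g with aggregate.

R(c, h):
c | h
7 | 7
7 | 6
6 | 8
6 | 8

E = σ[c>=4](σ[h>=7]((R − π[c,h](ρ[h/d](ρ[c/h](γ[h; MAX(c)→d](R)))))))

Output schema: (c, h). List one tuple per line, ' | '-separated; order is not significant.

Stepwise |·|:
  R → 4
  R → 4
  γ[h; MAX(c)→d](R) → 3
  ρ[c/h](γ[h; MAX(c)→d](R)) → 3
  ρ[h/d](ρ[c/h](γ[h; MAX(c)→d](R))) → 3
  π[c,h](ρ[h/d](ρ[c/h](γ[h; MAX(c)→d](R)))) → 3
  (R − π[c,h](ρ[h/d](ρ[c/h](γ[h; MAX(c)→d](R))))) → 3
  σ[h>=7]((R − π[c,h](ρ[h/d](ρ[c/h](γ[h; MAX(c)→d](R)))))) → 2
  σ[c>=4](σ[h>=7]((R − π[c,h](ρ[h/d](ρ[c/h](γ[h; MAX(c)→d](R))))))) → 2

== RESULT ==
c | h
6 | 8
6 | 8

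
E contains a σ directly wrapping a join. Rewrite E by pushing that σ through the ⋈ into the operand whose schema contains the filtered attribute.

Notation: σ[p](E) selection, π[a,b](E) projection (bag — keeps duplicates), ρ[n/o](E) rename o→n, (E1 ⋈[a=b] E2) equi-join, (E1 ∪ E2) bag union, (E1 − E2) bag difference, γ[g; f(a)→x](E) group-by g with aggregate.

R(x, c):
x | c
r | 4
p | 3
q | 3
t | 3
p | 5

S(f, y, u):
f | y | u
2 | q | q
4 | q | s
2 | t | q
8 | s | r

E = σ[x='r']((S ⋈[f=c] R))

σ filters on x, owned by the right side.
E' = (S ⋈[f=c] σ[x='r'](R))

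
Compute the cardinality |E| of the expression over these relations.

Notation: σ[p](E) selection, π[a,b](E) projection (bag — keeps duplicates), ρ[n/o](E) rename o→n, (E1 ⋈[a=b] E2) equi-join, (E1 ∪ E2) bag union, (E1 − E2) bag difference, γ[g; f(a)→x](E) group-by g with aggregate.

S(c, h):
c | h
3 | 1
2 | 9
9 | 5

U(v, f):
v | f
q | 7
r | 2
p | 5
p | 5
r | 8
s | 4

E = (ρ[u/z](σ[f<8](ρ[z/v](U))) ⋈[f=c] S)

Per-node cardinality:
  U → 6
  ρ[z/v](U) → 6
  σ[f<8](ρ[z/v](U)) → 5
  ρ[u/z](σ[f<8](ρ[z/v](U))) → 5
  S → 3
  (ρ[u/z](σ[f<8](ρ[z/v](U))) ⋈[f=c] S) → 1

|E| = 1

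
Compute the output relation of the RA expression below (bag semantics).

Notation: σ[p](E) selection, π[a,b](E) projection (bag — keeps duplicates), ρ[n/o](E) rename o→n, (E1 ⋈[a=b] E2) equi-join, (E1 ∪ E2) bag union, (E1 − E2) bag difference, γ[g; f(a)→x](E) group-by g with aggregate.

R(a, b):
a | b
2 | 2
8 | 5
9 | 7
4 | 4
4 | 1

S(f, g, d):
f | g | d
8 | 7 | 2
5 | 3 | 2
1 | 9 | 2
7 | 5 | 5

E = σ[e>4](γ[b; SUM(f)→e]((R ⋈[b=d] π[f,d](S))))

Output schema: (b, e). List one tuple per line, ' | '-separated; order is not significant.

Per-node cardinality:
  R → 5
  S → 4
  π[f,d](S) → 4
  (R ⋈[b=d] π[f,d](S)) → 4
  γ[b; SUM(f)→e]((R ⋈[b=d] π[f,d](S))) → 2
  σ[e>4](γ[b; SUM(f)→e]((R ⋈[b=d] π[f,d](S)))) → 2

== RESULT ==
b | e
2 | 14
5 | 7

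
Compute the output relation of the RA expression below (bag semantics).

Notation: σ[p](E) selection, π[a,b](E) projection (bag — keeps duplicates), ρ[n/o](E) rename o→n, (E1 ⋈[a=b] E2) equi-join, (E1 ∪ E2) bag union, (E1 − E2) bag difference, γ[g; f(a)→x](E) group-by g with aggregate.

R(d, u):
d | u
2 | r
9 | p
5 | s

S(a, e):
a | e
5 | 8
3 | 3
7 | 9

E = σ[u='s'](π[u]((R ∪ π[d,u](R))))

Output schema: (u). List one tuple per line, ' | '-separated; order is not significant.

Row counts bottom-up:
  R → 3
  R → 3
  π[d,u](R) → 3
  (R ∪ π[d,u](R)) → 6
  π[u]((R ∪ π[d,u](R))) → 6
  σ[u='s'](π[u]((R ∪ π[d,u](R)))) → 2

== RESULT ==
u
s
s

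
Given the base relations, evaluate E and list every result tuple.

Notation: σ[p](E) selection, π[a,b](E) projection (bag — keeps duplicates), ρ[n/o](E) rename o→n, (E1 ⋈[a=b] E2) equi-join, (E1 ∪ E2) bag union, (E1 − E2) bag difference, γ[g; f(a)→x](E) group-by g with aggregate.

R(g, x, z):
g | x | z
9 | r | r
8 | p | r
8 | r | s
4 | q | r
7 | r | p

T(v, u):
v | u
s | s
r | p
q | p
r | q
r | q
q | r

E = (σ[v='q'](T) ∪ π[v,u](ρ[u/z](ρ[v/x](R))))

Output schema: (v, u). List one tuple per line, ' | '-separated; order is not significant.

Stepwise |·|:
  T → 6
  σ[v='q'](T) → 2
  R → 5
  ρ[v/x](R) → 5
  ρ[u/z](ρ[v/x](R)) → 5
  π[v,u](ρ[u/z](ρ[v/x](R))) → 5
  (σ[v='q'](T) ∪ π[v,u](ρ[u/z](ρ[v/x](R)))) → 7

== RESULT ==
v | u
p | r
q | p
q | r
q | r
r | p
r | r
r | s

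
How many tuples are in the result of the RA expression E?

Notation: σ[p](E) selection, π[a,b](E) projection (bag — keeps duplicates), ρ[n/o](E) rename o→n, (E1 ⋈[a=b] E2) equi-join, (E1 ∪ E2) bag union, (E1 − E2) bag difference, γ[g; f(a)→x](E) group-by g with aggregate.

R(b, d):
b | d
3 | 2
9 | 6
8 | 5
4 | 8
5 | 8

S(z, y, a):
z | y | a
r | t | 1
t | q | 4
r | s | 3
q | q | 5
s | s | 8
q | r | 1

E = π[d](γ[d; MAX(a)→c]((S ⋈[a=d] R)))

Per-node cardinality:
  S → 6
  R → 5
  (S ⋈[a=d] R) → 3
  γ[d; MAX(a)→c]((S ⋈[a=d] R)) → 2
  π[d](γ[d; MAX(a)→c]((S ⋈[a=d] R))) → 2

|E| = 2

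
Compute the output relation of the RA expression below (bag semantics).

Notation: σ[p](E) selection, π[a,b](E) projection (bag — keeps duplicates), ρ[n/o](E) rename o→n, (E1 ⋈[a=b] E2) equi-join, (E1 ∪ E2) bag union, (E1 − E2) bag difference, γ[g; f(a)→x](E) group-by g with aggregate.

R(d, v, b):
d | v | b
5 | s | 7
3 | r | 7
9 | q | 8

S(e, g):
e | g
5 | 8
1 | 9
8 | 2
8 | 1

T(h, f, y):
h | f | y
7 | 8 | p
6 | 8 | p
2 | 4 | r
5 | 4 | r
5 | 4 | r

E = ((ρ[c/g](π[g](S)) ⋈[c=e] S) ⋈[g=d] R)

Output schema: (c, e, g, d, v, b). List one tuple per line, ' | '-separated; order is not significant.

Subexpression sizes:
  S → 4
  π[g](S) → 4
  ρ[c/g](π[g](S)) → 4
  S → 4
  (ρ[c/g](π[g](S)) ⋈[c=e] S) → 3
  R → 3
  ((ρ[c/g](π[g](S)) ⋈[c=e] S) ⋈[g=d] R) → 1

== RESULT ==
c | e | g | d | v | b
1 | 1 | 9 | 9 | q | 8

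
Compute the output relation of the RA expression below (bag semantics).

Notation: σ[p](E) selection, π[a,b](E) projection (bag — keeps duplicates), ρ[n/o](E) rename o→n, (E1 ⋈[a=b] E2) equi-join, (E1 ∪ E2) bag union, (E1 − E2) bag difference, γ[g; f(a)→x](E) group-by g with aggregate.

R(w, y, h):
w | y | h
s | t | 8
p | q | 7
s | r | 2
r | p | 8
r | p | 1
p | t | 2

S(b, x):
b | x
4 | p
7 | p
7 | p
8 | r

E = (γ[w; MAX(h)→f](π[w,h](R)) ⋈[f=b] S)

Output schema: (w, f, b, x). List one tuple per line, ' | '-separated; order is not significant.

Row counts bottom-up:
  R → 6
  π[w,h](R) → 6
  γ[w; MAX(h)→f](π[w,h](R)) → 3
  S → 4
  (γ[w; MAX(h)→f](π[w,h](R)) ⋈[f=b] S) → 4

== RESULT ==
w | f | b | x
p | 7 | 7 | p
p | 7 | 7 | p
r | 8 | 8 | r
s | 8 | 8 | r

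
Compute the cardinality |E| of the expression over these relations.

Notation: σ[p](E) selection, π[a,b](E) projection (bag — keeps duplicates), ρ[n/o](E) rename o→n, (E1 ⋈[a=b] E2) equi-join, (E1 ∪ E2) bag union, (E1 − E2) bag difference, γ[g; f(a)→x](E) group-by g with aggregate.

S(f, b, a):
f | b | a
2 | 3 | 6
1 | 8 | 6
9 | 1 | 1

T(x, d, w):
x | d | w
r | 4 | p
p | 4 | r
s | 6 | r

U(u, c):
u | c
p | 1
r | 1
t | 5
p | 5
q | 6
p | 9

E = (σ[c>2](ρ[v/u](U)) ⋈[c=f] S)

Subexpression sizes:
  U → 6
  ρ[v/u](U) → 6
  σ[c>2](ρ[v/u](U)) → 4
  S → 3
  (σ[c>2](ρ[v/u](U)) ⋈[c=f] S) → 1

|E| = 1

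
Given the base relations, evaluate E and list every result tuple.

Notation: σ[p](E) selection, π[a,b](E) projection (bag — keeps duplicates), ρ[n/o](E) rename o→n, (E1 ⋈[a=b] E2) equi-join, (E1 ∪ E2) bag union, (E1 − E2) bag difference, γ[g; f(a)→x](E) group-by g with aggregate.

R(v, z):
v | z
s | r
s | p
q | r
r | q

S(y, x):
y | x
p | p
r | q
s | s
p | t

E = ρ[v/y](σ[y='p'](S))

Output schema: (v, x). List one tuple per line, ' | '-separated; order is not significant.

Stepwise |·|:
  S → 4
  σ[y='p'](S) → 2
  ρ[v/y](σ[y='p'](S)) → 2

== RESULT ==
v | x
p | p
p | t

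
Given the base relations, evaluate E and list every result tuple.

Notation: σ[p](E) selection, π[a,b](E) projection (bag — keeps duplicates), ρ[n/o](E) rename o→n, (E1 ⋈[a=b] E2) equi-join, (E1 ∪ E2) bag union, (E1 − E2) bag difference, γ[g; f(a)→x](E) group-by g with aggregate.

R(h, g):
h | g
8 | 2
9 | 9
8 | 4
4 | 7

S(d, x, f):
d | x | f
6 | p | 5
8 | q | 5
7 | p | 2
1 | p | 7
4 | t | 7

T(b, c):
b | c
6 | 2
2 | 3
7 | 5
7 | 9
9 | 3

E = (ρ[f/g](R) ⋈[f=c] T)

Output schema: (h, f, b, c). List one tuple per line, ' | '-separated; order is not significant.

Row counts bottom-up:
  R → 4
  ρ[f/g](R) → 4
  T → 5
  (ρ[f/g](R) ⋈[f=c] T) → 2

== RESULT ==
h | f | b | c
8 | 2 | 6 | 2
9 | 9 | 7 | 9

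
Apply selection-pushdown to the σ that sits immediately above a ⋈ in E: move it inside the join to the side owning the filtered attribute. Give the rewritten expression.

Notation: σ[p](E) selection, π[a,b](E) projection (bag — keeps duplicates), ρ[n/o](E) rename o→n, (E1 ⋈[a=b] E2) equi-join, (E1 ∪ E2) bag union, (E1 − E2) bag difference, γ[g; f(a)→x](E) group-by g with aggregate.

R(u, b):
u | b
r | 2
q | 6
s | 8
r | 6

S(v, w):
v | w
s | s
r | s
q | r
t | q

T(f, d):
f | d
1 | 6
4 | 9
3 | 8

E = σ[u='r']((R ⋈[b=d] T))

σ filters on u, owned by the left side.
E' = (σ[u='r'](R) ⋈[b=d] T)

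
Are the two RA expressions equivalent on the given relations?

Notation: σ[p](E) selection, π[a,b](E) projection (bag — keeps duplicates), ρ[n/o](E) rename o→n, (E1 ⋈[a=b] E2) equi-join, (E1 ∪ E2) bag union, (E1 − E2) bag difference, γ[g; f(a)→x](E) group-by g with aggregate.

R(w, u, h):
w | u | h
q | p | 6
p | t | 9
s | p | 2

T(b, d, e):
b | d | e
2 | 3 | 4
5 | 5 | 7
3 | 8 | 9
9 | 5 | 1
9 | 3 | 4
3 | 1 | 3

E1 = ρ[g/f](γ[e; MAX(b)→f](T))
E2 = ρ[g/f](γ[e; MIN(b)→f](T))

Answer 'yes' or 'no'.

E1 subexpression sizes:
  T → 6
  γ[e; MAX(b)→f](T) → 5
  ρ[g/f](γ[e; MAX(b)→f](T)) → 5
E2 subexpression sizes:
  T → 6
  γ[e; MIN(b)→f](T) → 5
  ρ[g/f](γ[e; MIN(b)→f](T)) → 5

E1 result:
e | g
1 | 9
3 | 3
4 | 9
7 | 5
9 | 3
E2 result:
e | g
1 | 9
3 | 3
4 | 2
7 | 5
9 | 3
Witness: (4, 9) appears 1× in E1 but 0× in E2.

no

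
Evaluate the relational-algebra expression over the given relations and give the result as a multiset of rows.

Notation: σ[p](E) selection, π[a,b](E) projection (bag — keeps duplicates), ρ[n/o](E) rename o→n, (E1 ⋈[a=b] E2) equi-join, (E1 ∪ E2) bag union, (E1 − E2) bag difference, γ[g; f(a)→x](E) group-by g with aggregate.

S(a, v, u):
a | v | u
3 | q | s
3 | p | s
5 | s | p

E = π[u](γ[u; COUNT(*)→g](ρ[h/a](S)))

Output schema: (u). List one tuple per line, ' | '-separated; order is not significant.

Per-node cardinality:
  S → 3
  ρ[h/a](S) → 3
  γ[u; COUNT(*)→g](ρ[h/a](S)) → 2
  π[u](γ[u; COUNT(*)→g](ρ[h/a](S))) → 2

== RESULT ==
u
p
s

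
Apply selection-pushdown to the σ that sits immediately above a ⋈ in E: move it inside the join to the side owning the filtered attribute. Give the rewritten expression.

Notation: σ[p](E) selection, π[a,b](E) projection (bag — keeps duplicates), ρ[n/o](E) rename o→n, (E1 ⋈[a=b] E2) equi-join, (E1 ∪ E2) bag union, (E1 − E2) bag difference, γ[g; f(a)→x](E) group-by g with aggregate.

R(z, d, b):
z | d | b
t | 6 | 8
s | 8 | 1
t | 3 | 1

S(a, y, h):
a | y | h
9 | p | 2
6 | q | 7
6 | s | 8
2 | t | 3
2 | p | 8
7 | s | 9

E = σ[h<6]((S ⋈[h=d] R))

σ filters on h, owned by the left side.
E' = (σ[h<6](S) ⋈[h=d] R)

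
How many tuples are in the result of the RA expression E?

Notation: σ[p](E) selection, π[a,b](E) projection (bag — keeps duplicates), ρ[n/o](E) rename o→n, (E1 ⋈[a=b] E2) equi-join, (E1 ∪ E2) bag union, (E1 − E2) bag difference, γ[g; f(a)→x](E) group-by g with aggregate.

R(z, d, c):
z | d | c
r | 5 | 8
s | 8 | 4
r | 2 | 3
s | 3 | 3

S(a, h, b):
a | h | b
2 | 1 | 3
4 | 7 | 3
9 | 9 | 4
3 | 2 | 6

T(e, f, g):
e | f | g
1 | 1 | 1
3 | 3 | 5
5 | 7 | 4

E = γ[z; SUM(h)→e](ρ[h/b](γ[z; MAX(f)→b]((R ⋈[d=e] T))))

Per-node cardinality:
  R → 4
  T → 3
  (R ⋈[d=e] T) → 2
  γ[z; MAX(f)→b]((R ⋈[d=e] T)) → 2
  ρ[h/b](γ[z; MAX(f)→b]((R ⋈[d=e] T))) → 2
  γ[z; SUM(h)→e](ρ[h/b](γ[z; MAX(f)→b]((R ⋈[d=e] T)))) → 2

|E| = 2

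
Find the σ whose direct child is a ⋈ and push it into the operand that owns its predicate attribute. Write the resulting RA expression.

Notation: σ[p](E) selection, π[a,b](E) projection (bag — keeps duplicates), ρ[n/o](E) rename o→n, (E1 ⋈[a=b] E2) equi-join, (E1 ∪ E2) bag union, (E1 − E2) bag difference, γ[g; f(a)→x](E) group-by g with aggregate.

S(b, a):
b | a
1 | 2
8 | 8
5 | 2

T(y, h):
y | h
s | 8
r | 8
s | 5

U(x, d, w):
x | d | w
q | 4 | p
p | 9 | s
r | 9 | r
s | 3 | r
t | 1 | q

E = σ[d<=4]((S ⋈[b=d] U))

σ filters on d, owned by the right side.
E' = (S ⋈[b=d] σ[d<=4](U))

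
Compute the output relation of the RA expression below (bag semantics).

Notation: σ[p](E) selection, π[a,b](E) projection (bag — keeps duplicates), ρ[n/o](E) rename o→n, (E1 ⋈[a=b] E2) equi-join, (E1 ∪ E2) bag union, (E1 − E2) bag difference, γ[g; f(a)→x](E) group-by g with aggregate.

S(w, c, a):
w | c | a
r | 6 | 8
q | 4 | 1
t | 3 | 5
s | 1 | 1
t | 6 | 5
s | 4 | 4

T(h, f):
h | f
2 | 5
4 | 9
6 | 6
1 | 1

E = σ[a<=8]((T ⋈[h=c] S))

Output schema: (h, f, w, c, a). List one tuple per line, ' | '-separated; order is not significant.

Subexpression sizes:
  T → 4
  S → 6
  (T ⋈[h=c] S) → 5
  σ[a<=8]((T ⋈[h=c] S)) → 5

== RESULT ==
h | f | w | c | a
1 | 1 | s | 1 | 1
4 | 9 | q | 4 | 1
4 | 9 | s | 4 | 4
6 | 6 | r | 6 | 8
6 | 6 | t | 6 | 5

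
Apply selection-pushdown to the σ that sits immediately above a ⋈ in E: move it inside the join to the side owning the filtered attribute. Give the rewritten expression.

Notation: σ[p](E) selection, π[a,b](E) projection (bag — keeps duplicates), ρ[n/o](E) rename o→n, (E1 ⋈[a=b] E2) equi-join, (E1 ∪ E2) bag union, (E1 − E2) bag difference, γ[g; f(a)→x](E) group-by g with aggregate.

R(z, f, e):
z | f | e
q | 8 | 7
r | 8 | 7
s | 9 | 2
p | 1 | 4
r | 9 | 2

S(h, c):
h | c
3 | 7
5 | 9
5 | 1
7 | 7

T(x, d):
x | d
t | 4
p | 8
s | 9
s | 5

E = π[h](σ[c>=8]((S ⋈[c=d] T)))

σ filters on c, owned by the left side.
E' = π[h]((σ[c>=8](S) ⋈[c=d] T))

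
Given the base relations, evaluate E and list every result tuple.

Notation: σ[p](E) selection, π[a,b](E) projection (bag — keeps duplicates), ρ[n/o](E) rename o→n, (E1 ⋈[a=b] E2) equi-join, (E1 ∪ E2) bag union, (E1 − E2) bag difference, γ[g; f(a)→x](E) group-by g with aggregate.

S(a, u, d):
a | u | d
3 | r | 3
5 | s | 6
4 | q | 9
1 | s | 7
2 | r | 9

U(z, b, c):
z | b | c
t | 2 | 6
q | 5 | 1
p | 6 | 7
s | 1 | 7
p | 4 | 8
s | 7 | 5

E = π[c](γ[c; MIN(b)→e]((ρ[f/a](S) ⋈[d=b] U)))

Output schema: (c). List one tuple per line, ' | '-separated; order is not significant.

Row counts bottom-up:
  S → 5
  ρ[f/a](S) → 5
  U → 6
  (ρ[f/a](S) ⋈[d=b] U) → 2
  γ[c; MIN(b)→e]((ρ[f/a](S) ⋈[d=b] U)) → 2
  π[c](γ[c; MIN(b)→e]((ρ[f/a](S) ⋈[d=b] U))) → 2

== RESULT ==
c
5
7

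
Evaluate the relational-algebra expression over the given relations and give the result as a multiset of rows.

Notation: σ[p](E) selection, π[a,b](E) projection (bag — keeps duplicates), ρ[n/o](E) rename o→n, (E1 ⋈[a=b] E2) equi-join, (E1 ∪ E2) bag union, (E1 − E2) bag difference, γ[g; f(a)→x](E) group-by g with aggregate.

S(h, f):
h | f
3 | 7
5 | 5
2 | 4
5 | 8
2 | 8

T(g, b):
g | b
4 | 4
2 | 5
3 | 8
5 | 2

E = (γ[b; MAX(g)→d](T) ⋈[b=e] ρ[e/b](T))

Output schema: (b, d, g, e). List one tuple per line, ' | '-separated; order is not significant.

Subexpression sizes:
  T → 4
  γ[b; MAX(g)→d](T) → 4
  T → 4
  ρ[e/b](T) → 4
  (γ[b; MAX(g)→d](T) ⋈[b=e] ρ[e/b](T)) → 4

== RESULT ==
b | d | g | e
2 | 5 | 5 | 2
4 | 4 | 4 | 4
5 | 2 | 2 | 5
8 | 3 | 3 | 8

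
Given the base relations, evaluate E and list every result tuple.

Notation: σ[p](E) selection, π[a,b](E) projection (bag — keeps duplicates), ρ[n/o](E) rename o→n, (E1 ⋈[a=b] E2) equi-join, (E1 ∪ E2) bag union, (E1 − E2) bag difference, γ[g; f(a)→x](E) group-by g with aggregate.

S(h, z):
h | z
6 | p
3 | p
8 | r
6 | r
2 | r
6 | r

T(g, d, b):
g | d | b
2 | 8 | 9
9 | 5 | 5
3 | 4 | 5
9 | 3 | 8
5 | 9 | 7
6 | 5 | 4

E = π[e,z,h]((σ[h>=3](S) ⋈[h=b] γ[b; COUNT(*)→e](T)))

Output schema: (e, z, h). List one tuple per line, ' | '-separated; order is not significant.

Stepwise |·|:
  S → 6
  σ[h>=3](S) → 5
  T → 6
  γ[b; COUNT(*)→e](T) → 5
  (σ[h>=3](S) ⋈[h=b] γ[b; COUNT(*)→e](T)) → 1
  π[e,z,h]((σ[h>=3](S) ⋈[h=b] γ[b; COUNT(*)→e](T))) → 1

== RESULT ==
e | z | h
1 | r | 8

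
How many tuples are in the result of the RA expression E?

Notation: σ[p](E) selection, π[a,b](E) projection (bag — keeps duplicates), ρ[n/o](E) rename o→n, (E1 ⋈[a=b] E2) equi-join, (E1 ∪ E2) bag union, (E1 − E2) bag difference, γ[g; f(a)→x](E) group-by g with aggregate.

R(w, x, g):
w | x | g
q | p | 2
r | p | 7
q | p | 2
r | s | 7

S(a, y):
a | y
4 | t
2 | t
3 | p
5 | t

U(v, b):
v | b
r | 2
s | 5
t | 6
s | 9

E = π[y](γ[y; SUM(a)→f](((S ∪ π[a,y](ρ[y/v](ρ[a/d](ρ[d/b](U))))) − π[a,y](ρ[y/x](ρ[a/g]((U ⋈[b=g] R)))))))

Row counts bottom-up:
  S → 4
  U → 4
  ρ[d/b](U) → 4
  ρ[a/d](ρ[d/b](U)) → 4
  ρ[y/v](ρ[a/d](ρ[d/b](U))) → 4
  π[a,y](ρ[y/v](ρ[a/d](ρ[d/b](U)))) → 4
  (S ∪ π[a,y](ρ[y/v](ρ[a/d](ρ[d/b](U))))) → 8
  U → 4
  R → 4
  (U ⋈[b=g] R) → 2
  ρ[a/g]((U ⋈[b=g] R)) → 2
  ρ[y/x](ρ[a/g]((U ⋈[b=g] R))) → 2
  π[a,y](ρ[y/x](ρ[a/g]((U ⋈[b=g] R)))) → 2
  ((S ∪ π[a,y](ρ[y/v](ρ[a/d](ρ[d/b](U))))) − π[a,y](ρ[y/x](ρ[a/g]((U ⋈[b=g] R))))) → 8
  γ[y; SUM(a)→f](((S ∪ π[a,y](ρ[y/v](ρ[a/d](ρ[d/b](U))))) − π[a,y](ρ[y/x](ρ[a/g]((U ⋈[b=g] R)))))) → 4
  π[y](γ[y; SUM(a)→f](((S ∪ π[a,y](ρ[y/v](ρ[a/d](ρ[d/b](U))))) − π[a,y](ρ[y/x](ρ[a/g]((U ⋈[b=g] R))))))) → 4

|E| = 4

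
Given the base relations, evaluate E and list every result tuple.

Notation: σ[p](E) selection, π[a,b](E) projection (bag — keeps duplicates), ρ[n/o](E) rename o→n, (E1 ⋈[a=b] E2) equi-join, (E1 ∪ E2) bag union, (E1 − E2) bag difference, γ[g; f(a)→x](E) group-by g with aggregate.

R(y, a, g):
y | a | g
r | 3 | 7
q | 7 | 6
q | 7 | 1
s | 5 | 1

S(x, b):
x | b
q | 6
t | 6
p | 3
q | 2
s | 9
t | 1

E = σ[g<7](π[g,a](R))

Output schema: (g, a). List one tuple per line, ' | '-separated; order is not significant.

Row counts bottom-up:
  R → 4
  π[g,a](R) → 4
  σ[g<7](π[g,a](R)) → 3

== RESULT ==
g | a
1 | 5
1 | 7
6 | 7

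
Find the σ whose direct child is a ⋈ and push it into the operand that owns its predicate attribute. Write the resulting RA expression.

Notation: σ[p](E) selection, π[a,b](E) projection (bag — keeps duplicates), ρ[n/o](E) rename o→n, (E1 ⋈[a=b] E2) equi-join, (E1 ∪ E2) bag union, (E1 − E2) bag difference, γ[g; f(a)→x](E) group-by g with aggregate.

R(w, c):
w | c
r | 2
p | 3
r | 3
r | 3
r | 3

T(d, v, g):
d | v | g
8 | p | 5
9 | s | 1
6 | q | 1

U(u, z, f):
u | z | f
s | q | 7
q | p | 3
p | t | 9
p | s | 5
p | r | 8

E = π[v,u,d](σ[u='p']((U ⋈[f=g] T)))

σ filters on u, owned by the left side.
E' = π[v,u,d]((σ[u='p'](U) ⋈[f=g] T))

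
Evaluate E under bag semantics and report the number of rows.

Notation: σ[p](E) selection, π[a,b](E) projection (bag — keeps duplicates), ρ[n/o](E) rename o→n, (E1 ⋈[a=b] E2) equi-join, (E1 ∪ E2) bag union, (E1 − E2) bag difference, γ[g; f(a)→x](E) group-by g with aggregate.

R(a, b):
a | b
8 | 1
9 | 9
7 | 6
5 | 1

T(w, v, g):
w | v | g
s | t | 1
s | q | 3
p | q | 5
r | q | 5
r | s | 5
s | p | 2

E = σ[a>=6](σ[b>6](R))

Subexpression sizes:
  R → 4
  σ[b>6](R) → 1
  σ[a>=6](σ[b>6](R)) → 1

|E| = 1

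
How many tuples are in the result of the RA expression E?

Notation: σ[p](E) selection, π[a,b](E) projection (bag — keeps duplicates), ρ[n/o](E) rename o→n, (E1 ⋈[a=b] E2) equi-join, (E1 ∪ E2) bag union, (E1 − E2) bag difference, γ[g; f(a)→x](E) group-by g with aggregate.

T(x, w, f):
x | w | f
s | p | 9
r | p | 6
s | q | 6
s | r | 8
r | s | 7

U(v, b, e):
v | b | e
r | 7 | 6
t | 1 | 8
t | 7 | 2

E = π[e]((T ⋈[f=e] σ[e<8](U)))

Per-node cardinality:
  T → 5
  U → 3
  σ[e<8](U) → 2
  (T ⋈[f=e] σ[e<8](U)) → 2
  π[e]((T ⋈[f=e] σ[e<8](U))) → 2

|E| = 2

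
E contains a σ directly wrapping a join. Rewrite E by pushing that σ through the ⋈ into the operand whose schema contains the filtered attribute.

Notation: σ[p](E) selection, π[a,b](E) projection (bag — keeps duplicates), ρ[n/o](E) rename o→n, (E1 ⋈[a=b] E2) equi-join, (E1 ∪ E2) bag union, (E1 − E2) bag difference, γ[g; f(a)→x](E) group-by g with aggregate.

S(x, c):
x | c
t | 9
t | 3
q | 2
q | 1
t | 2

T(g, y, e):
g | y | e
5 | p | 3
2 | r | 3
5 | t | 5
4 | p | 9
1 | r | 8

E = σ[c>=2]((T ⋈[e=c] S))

σ filters on c, owned by the right side.
E' = (T ⋈[e=c] σ[c>=2](S))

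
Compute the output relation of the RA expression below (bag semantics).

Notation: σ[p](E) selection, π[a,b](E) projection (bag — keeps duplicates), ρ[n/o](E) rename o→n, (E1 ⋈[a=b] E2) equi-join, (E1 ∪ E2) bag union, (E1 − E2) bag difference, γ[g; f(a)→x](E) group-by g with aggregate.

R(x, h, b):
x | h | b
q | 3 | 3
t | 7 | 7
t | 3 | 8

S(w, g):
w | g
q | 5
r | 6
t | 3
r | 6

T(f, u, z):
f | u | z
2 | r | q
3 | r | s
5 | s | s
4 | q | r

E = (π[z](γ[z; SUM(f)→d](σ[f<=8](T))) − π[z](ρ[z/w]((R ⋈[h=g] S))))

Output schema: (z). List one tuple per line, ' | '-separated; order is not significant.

Subexpression sizes:
  T → 4
  σ[f<=8](T) → 4
  γ[z; SUM(f)→d](σ[f<=8](T)) → 3
  π[z](γ[z; SUM(f)→d](σ[f<=8](T))) → 3
  R → 3
  S → 4
  (R ⋈[h=g] S) → 2
  ρ[z/w]((R ⋈[h=g] S)) → 2
  π[z](ρ[z/w]((R ⋈[h=g] S))) → 2
  (π[z](γ[z; SUM(f)→d](σ[f<=8](T))) − π[z](ρ[z/w]((R ⋈[h=g] S)))) → 3

== RESULT ==
z
q
r
s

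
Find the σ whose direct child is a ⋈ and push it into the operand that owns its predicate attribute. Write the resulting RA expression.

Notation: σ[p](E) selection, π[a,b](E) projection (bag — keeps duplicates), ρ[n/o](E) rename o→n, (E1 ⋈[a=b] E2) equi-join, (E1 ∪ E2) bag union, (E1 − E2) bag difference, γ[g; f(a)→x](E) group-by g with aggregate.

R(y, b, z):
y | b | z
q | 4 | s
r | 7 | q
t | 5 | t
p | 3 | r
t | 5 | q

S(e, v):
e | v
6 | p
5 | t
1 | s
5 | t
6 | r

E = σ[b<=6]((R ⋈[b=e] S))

σ filters on b, owned by the left side.
E' = (σ[b<=6](R) ⋈[b=e] S)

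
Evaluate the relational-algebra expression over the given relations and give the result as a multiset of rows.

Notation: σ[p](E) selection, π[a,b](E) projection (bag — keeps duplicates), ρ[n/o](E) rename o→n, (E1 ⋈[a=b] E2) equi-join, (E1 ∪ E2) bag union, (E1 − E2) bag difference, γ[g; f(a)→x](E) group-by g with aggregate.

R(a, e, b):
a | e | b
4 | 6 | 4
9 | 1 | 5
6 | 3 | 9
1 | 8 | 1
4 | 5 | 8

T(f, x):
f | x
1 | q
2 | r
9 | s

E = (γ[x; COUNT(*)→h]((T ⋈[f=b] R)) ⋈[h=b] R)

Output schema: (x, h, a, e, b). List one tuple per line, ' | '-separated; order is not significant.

Per-node cardinality:
  T → 3
  R → 5
  (T ⋈[f=b] R) → 2
  γ[x; COUNT(*)→h]((T ⋈[f=b] R)) → 2
  R → 5
  (γ[x; COUNT(*)→h]((T ⋈[f=b] R)) ⋈[h=b] R) → 2

== RESULT ==
x | h | a | e | b
q | 1 | 1 | 8 | 1
s | 1 | 1 | 8 | 1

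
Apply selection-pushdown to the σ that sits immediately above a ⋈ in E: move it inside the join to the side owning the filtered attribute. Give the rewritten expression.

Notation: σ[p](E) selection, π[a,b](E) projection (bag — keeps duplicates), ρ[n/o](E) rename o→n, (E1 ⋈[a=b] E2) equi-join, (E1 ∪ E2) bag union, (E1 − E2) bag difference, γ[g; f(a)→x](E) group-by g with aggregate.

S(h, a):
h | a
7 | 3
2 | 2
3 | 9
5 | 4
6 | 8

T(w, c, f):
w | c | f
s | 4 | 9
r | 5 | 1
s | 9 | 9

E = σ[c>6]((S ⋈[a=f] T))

σ filters on c, owned by the right side.
E' = (S ⋈[a=f] σ[c>6](T))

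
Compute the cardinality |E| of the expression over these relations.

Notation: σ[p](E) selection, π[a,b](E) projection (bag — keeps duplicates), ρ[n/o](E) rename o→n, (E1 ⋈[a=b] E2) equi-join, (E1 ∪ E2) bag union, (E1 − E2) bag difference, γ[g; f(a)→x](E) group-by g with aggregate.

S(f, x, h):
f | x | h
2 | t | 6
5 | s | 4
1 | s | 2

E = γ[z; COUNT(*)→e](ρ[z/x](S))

Row counts bottom-up:
  S → 3
  ρ[z/x](S) → 3
  γ[z; COUNT(*)→e](ρ[z/x](S)) → 2

|E| = 2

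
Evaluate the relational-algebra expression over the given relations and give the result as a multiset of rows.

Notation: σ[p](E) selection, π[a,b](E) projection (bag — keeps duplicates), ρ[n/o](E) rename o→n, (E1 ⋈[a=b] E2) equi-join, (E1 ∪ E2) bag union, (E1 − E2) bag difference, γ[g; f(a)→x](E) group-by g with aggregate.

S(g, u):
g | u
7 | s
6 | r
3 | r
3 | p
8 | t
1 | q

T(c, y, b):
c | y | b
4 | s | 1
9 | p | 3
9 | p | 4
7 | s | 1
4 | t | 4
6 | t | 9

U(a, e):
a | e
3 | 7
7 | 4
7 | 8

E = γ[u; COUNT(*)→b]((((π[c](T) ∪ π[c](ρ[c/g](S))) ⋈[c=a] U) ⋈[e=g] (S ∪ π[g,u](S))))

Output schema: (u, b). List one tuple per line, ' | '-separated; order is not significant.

Row counts bottom-up:
  T → 6
  π[c](T) → 6
  S → 6
  ρ[c/g](S) → 6
  π[c](ρ[c/g](S)) → 6
  (π[c](T) ∪ π[c](ρ[c/g](S))) → 12
  U → 3
  ((π[c](T) ∪ π[c](ρ[c/g](S))) ⋈[c=a] U) → 6
  S → 6
  S → 6
  π[g,u](S) → 6
  (S ∪ π[g,u](S)) → 12
  (((π[c](T) ∪ π[c](ρ[c/g](S))) ⋈[c=a] U) ⋈[e=g] (S ∪ π[g,u](S))) → 8
  γ[u; COUNT(*)→b]((((π[c](T) ∪ π[c](ρ[c/g](S))) ⋈[c=a] U) ⋈[e=g] (S ∪ π[g,u](S)))) → 2

== RESULT ==
u | b
s | 4
t | 4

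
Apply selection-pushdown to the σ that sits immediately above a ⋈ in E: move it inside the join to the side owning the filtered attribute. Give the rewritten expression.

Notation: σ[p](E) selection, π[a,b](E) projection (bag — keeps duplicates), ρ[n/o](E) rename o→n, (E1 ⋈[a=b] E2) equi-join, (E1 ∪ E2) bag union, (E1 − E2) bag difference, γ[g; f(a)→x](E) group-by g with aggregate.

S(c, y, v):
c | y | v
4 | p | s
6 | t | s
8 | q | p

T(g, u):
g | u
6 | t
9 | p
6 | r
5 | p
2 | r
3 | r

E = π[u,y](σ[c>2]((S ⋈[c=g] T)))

σ filters on c, owned by the left side.
E' = π[u,y]((σ[c>2](S) ⋈[c=g] T))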